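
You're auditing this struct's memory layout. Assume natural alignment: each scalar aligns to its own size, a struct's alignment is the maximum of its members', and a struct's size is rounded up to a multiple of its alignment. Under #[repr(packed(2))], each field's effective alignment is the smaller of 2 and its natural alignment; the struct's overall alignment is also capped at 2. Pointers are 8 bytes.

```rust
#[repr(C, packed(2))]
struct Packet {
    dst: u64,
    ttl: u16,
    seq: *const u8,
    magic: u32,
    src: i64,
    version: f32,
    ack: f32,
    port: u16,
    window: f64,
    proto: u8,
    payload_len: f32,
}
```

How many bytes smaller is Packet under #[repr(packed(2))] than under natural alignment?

18

natural layout:
  @0: dst [8B, align 8] → 8
  @8: ttl [2B, align 2] → 10
  +6 pad (align 8)
  @16: seq [8B, align 8] → 24
  @24: magic [4B, align 4] → 28
  +4 pad (align 8)
  @32: src [8B, align 8] → 40
  @40: version [4B, align 4] → 44
  @44: ack [4B, align 4] → 48
  @48: port [2B, align 2] → 50
  +6 pad (align 8)
  @56: window [8B, align 8] → 64
  @64: proto [1B, align 1] → 65
  +3 pad (align 4)
  @68: payload_len [4B, align 4] → 72
  size 72, align 8
packed(2) layout:
  @0: dst [8B, align 2] → 8
  @8: ttl [2B, align 2] → 10
  @10: seq [8B, align 2] → 18
  @18: magic [4B, align 2] → 22
  @22: src [8B, align 2] → 30
  @30: version [4B, align 2] → 34
  @34: ack [4B, align 2] → 38
  @38: port [2B, align 2] → 40
  @40: window [8B, align 2] → 48
  @48: proto [1B, align 1] → 49
  +1 pad (align 2)
  @50: payload_len [4B, align 2] → 54
  size 54, align 2
72 − 54 = 18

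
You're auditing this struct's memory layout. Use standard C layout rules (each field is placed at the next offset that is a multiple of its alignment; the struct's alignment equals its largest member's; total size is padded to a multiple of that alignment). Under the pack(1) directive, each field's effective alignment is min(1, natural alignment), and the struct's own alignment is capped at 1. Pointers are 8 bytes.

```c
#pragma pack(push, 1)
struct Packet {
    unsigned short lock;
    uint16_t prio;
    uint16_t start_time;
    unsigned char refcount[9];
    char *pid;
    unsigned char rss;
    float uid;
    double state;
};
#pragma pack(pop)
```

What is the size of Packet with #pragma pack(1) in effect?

36

0..2  lock  (2B, 1-aligned)
2..4  prio  (2B, 1-aligned)
4..6  start_time  (2B, 1-aligned)
6..15  refcount  (9B, 1-aligned)
15..23  pid  (8B, 1-aligned)
23..24  rss  (1B, 1-aligned)
24..28  uid  (4B, 1-aligned)
28..36  state  (8B, 1-aligned)
sizeof = 36, alignof = 1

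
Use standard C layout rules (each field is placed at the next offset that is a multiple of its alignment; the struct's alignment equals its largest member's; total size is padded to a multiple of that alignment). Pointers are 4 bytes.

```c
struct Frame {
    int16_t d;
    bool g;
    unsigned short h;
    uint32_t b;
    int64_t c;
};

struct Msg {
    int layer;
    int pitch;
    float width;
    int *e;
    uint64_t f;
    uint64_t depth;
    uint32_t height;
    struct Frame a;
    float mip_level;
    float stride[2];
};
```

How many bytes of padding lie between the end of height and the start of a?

Frame: d at 0 (size 2, align 2) → ends 2; g at 2 (size 1, align 1) → ends 3; pad 1 to align 2 for h; h at 4 (size 2, align 2) → ends 6; pad 2 to align 4 for b; b at 8 (size 4, align 4) → ends 12; pad 4 to align 8 for c; c at 16 (size 8, align 8) → ends 24; total 24 bytes, alignment 8
layer at 0 (size 4, align 4) → ends 4
pitch at 4 (size 4, align 4) → ends 8
width at 8 (size 4, align 4) → ends 12
e at 12 (size 4, align 4) → ends 16
f at 16 (size 8, align 8) → ends 24
depth at 24 (size 8, align 8) → ends 32
height at 32 (size 4, align 4) → ends 36
pad 4 to align 8 for a
a at 40 (size 24, align 8) → ends 64

4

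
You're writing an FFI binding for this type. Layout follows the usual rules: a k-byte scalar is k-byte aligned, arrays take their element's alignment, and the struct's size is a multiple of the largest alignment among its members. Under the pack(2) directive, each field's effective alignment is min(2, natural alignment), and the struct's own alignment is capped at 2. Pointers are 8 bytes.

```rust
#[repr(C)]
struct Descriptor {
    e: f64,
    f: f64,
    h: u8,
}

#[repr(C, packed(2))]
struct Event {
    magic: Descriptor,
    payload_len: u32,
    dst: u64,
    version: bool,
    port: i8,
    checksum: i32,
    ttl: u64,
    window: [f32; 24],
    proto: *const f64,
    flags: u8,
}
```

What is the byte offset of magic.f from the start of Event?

Descriptor: e at 0 (size 8, align 8) → ends 8; f at 8 (size 8, align 8) → ends 16; h at 16 (size 1, align 1) → ends 17; tail pad 7 to reach multiple of 8; total 24 bytes, alignment 8
magic at 0 (size 24, align 2) → ends 24
within Descriptor: f at 8
0 + 8 = 8

8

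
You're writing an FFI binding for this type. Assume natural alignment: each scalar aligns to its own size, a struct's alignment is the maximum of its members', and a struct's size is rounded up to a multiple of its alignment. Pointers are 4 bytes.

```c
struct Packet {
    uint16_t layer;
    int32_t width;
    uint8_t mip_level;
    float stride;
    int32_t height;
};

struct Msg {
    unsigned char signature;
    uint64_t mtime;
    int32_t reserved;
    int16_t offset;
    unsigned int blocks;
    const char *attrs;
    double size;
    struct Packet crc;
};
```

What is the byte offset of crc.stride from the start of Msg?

Packet: @0: layer [2B, align 2] → 2; +2 pad (align 4); @4: width [4B, align 4] → 8; @8: mip_level [1B, align 1] → 9; +3 pad (align 4); @12: stride [4B, align 4] → 16; @16: height [4B, align 4] → 20; size 20, align 4
@0: signature [1B, align 1] → 1
+7 pad (align 8)
@8: mtime [8B, align 8] → 16
@16: reserved [4B, align 4] → 20
@20: offset [2B, align 2] → 22
+2 pad (align 4)
@24: blocks [4B, align 4] → 28
@28: attrs [4B, align 4] → 32
@32: size [8B, align 8] → 40
@40: crc [20B, align 4] → 60
within Packet: stride at 12
40 + 12 = 52

52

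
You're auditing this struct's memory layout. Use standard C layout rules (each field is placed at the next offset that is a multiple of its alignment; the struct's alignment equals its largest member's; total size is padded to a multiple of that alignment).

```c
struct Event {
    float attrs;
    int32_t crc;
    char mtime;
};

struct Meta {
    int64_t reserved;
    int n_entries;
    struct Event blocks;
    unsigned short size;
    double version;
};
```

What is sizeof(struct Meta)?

40

Event: @0: attrs [4B, align 4] → 4; @4: crc [4B, align 4] → 8; @8: mtime [1B, align 1] → 9; +3 tail pad (align 4); size 12, align 4
@0: reserved [8B, align 8] → 8
@8: n_entries [4B, align 4] → 12
@12: blocks [12B, align 4] → 24
@24: size [2B, align 2] → 26
+6 pad (align 8)
@32: version [8B, align 8] → 40
size 40, align 8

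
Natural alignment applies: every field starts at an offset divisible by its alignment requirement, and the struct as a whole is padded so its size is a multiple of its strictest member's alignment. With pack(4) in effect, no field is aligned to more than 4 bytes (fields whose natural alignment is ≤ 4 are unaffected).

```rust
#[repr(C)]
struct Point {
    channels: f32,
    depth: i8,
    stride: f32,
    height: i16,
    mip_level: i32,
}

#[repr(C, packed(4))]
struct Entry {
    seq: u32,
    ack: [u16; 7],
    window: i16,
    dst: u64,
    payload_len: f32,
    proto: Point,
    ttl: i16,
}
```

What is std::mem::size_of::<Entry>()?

56

Point: channels at 0 (size 4, align 4) → ends 4; depth at 4 (size 1, align 1) → ends 5; pad 3 to align 4 for stride; stride at 8 (size 4, align 4) → ends 12; height at 12 (size 2, align 2) → ends 14; pad 2 to align 4 for mip_level; mip_level at 16 (size 4, align 4) → ends 20; total 20 bytes, alignment 4
seq at 0 (size 4, align 4) → ends 4
ack at 4 (size 14, align 2) → ends 18
window at 18 (size 2, align 2) → ends 20
dst at 20 (size 8, align 4) → ends 28
payload_len at 28 (size 4, align 4) → ends 32
proto at 32 (size 20, align 4) → ends 52
ttl at 52 (size 2, align 2) → ends 54
tail pad 2 to reach multiple of 4
total 56 bytes, alignment 4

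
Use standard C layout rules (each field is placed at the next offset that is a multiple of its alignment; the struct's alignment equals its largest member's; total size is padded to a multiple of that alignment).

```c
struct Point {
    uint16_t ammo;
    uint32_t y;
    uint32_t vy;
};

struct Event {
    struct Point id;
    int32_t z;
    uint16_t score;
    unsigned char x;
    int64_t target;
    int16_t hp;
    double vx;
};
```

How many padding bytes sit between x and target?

Point: 0..2  ammo  (2B, 2-aligned); 2..4  -- padding (2B); 4..8  y  (4B, 4-aligned); 8..12  vy  (4B, 4-aligned); sizeof = 12, alignof = 4
0..12  id  (12B, 4-aligned)
12..16  z  (4B, 4-aligned)
16..18  score  (2B, 2-aligned)
18..19  x  (1B, 1-aligned)
19..24  -- padding (5B)
24..32  target  (8B, 8-aligned)

5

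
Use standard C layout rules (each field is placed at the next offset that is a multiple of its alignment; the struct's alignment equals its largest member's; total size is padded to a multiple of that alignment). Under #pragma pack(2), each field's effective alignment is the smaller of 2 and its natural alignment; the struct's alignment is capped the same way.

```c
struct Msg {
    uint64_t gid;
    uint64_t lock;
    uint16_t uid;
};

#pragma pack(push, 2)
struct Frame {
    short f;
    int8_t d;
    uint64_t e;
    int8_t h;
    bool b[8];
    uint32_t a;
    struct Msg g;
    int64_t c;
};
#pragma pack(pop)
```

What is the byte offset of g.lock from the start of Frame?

Msg: gid at 0 (size 8, align 8) → ends 8; lock at 8 (size 8, align 8) → ends 16; uid at 16 (size 2, align 2) → ends 18; tail pad 6 to reach multiple of 8; total 24 bytes, alignment 8
f at 0 (size 2, align 2) → ends 2
d at 2 (size 1, align 1) → ends 3
pad 1 to align 2 for e
e at 4 (size 8, align 2) → ends 12
h at 12 (size 1, align 1) → ends 13
b at 13 (size 8, align 1) → ends 21
pad 1 to align 2 for a
a at 22 (size 4, align 2) → ends 26
g at 26 (size 24, align 2) → ends 50
within Msg: lock at 8
26 + 8 = 34

34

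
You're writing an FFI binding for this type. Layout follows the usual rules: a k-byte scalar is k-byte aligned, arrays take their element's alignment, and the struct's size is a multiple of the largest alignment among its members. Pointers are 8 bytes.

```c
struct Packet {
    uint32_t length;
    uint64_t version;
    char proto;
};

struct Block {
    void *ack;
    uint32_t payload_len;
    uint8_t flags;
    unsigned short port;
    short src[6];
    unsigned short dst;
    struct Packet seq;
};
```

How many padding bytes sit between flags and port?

1

Packet: 0..4  length  (4B, 4-aligned); 4..8  -- padding (4B); 8..16  version  (8B, 8-aligned); 16..17  proto  (1B, 1-aligned); 17..24  -- tail padding (7B); sizeof = 24, alignof = 8
0..8  ack  (8B, 8-aligned)
8..12  payload_len  (4B, 4-aligned)
12..13  flags  (1B, 1-aligned)
13..14  -- padding (1B)
14..16  port  (2B, 2-aligned)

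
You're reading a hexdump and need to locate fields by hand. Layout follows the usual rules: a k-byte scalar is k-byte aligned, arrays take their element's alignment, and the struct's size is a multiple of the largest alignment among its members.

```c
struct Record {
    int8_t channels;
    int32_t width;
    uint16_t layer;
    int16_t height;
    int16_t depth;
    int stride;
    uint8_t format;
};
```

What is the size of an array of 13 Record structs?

@0: channels [1B, align 1] → 1
+3 pad (align 4)
@4: width [4B, align 4] → 8
@8: layer [2B, align 2] → 10
@10: height [2B, align 2] → 12
@12: depth [2B, align 2] → 14
+2 pad (align 4)
@16: stride [4B, align 4] → 20
@20: format [1B, align 1] → 21
+3 tail pad (align 4)
size 24, align 4
array of 13: 13 × 24 = 312

312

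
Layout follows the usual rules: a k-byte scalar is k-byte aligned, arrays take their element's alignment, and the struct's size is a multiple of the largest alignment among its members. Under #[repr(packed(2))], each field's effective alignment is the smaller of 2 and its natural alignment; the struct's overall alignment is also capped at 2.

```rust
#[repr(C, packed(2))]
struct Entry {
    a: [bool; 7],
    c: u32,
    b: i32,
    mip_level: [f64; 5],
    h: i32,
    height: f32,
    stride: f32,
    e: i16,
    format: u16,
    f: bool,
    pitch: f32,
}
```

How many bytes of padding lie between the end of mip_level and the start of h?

0

0..7  a  (7B, 1-aligned)
7..8  -- padding (1B)
8..12  c  (4B, 2-aligned)
12..16  b  (4B, 2-aligned)
16..56  mip_level  (40B, 2-aligned)
56..60  h  (4B, 2-aligned)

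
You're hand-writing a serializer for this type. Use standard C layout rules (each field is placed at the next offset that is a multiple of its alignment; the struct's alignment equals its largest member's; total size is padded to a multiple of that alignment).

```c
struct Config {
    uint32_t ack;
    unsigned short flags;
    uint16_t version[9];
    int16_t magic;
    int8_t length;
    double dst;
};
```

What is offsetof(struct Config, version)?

@0: ack [4B, align 4] → 4
@4: flags [2B, align 2] → 6
@6: version [18B, align 2] → 24

6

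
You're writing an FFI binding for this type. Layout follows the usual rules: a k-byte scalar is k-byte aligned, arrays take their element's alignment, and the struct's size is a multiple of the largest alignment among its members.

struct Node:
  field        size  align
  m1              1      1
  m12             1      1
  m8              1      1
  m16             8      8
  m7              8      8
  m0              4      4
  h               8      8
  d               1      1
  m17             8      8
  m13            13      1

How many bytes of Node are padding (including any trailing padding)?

19

m1 at 0 (size 1, align 1) → ends 1
m12 at 1 (size 1, align 1) → ends 2
m8 at 2 (size 1, align 1) → ends 3
pad 5 to align 8 for m16
m16 at 8 (size 8, align 8) → ends 16
m7 at 16 (size 8, align 8) → ends 24
m0 at 24 (size 4, align 4) → ends 28
pad 4 to align 8 for h
h at 32 (size 8, align 8) → ends 40
d at 40 (size 1, align 1) → ends 41
pad 7 to align 8 for m17
m17 at 48 (size 8, align 8) → ends 56
m13 at 56 (size 13, align 1) → ends 69
tail pad 3 to reach multiple of 8
total 72 bytes, alignment 8
data bytes 53, size 72 → padding 19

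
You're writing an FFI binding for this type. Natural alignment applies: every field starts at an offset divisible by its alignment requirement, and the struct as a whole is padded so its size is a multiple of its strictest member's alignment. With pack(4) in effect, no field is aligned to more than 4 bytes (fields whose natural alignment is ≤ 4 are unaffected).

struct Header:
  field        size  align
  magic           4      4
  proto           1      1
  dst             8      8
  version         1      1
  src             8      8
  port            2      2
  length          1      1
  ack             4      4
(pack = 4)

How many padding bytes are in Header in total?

7

0..4  magic  (4B, 4-aligned)
4..5  proto  (1B, 1-aligned)
5..8  -- padding (3B)
8..16  dst  (8B, 4-aligned)
16..17  version  (1B, 1-aligned)
17..20  -- padding (3B)
20..28  src  (8B, 4-aligned)
28..30  port  (2B, 2-aligned)
30..31  length  (1B, 1-aligned)
31..32  -- padding (1B)
32..36  ack  (4B, 4-aligned)
sizeof = 36, alignof = 4
data bytes 29, size 36 → padding 7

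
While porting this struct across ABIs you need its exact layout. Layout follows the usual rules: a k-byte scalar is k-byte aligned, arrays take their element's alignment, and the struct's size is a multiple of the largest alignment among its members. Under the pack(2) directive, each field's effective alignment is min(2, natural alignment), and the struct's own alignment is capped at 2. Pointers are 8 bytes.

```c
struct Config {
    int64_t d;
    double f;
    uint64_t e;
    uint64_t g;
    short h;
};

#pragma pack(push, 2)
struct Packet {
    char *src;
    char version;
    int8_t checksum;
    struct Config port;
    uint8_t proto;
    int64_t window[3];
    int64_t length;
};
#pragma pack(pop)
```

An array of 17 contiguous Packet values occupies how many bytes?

Config: d at 0 (size 8, align 8) → ends 8; f at 8 (size 8, align 8) → ends 16; e at 16 (size 8, align 8) → ends 24; g at 24 (size 8, align 8) → ends 32; h at 32 (size 2, align 2) → ends 34; tail pad 6 to reach multiple of 8; total 40 bytes, alignment 8
src at 0 (size 8, align 2) → ends 8
version at 8 (size 1, align 1) → ends 9
checksum at 9 (size 1, align 1) → ends 10
port at 10 (size 40, align 2) → ends 50
proto at 50 (size 1, align 1) → ends 51
pad 1 to align 2 for window
window at 52 (size 24, align 2) → ends 76
length at 76 (size 8, align 2) → ends 84
total 84 bytes, alignment 2
array of 17: 17 × 84 = 1428

1428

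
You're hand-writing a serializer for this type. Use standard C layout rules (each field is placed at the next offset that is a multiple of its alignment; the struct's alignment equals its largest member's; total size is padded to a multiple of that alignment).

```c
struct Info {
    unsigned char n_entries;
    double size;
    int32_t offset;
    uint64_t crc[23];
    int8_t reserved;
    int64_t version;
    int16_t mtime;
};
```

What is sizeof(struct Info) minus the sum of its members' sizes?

n_entries at 0 (size 1, align 1) → ends 1
pad 7 to align 8 for size
size at 8 (size 8, align 8) → ends 16
offset at 16 (size 4, align 4) → ends 20
pad 4 to align 8 for crc
crc at 24 (size 184, align 8) → ends 208
reserved at 208 (size 1, align 1) → ends 209
pad 7 to align 8 for version
version at 216 (size 8, align 8) → ends 224
mtime at 224 (size 2, align 2) → ends 226
tail pad 6 to reach multiple of 8
total 232 bytes, alignment 8
data bytes 208, size 232 → padding 24

24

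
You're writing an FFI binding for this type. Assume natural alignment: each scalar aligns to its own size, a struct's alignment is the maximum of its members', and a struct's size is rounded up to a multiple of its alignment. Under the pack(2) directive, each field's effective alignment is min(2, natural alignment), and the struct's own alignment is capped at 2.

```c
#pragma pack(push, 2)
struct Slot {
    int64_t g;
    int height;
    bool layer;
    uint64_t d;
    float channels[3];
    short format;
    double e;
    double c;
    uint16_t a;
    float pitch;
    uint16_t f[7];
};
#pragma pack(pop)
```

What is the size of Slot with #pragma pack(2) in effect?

72

@0: g [8B, align 2] → 8
@8: height [4B, align 2] → 12
@12: layer [1B, align 1] → 13
+1 pad (align 2)
@14: d [8B, align 2] → 22
@22: channels [12B, align 2] → 34
@34: format [2B, align 2] → 36
@36: e [8B, align 2] → 44
@44: c [8B, align 2] → 52
@52: a [2B, align 2] → 54
@54: pitch [4B, align 2] → 58
@58: f [14B, align 2] → 72
size 72, align 2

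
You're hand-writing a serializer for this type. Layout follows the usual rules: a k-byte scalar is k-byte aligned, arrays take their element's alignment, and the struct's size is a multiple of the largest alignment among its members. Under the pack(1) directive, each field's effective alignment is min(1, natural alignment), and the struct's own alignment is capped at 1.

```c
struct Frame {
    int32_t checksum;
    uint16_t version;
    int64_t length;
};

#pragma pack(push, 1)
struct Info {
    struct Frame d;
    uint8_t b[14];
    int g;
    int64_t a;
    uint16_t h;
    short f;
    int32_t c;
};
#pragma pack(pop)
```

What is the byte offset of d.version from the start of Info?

Frame: checksum at 0 (size 4, align 4) → ends 4; version at 4 (size 2, align 2) → ends 6; pad 2 to align 8 for length; length at 8 (size 8, align 8) → ends 16; total 16 bytes, alignment 8
d at 0 (size 16, align 1) → ends 16
within Frame: version at 4
0 + 4 = 4

4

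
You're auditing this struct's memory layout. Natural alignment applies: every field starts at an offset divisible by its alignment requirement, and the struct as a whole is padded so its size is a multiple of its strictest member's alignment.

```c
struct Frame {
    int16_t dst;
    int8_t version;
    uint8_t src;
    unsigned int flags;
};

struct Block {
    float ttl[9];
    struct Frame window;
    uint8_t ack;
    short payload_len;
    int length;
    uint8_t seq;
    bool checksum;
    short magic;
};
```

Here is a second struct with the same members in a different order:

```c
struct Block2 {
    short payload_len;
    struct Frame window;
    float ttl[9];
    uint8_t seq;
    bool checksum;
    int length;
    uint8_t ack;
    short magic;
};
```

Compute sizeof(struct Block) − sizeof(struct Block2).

-4

Frame: dst at 0 (size 2, align 2) → ends 2; version at 2 (size 1, align 1) → ends 3; src at 3 (size 1, align 1) → ends 4; flags at 4 (size 4, align 4) → ends 8; total 8 bytes, alignment 4
ttl at 0 (size 36, align 4) → ends 36
window at 36 (size 8, align 4) → ends 44
ack at 44 (size 1, align 1) → ends 45
pad 1 to align 2 for payload_len
payload_len at 46 (size 2, align 2) → ends 48
length at 48 (size 4, align 4) → ends 52
seq at 52 (size 1, align 1) → ends 53
checksum at 53 (size 1, align 1) → ends 54
magic at 54 (size 2, align 2) → ends 56
total 56 bytes, alignment 4
— Block2 —
payload_len at 0 (size 2, align 2) → ends 2
pad 2 to align 4 for window
window at 4 (size 8, align 4) → ends 12
ttl at 12 (size 36, align 4) → ends 48
seq at 48 (size 1, align 1) → ends 49
checksum at 49 (size 1, align 1) → ends 50
pad 2 to align 4 for length
length at 52 (size 4, align 4) → ends 56
ack at 56 (size 1, align 1) → ends 57
pad 1 to align 2 for magic
magic at 58 (size 2, align 2) → ends 60
total 60 bytes, alignment 4
56 − 60 = -4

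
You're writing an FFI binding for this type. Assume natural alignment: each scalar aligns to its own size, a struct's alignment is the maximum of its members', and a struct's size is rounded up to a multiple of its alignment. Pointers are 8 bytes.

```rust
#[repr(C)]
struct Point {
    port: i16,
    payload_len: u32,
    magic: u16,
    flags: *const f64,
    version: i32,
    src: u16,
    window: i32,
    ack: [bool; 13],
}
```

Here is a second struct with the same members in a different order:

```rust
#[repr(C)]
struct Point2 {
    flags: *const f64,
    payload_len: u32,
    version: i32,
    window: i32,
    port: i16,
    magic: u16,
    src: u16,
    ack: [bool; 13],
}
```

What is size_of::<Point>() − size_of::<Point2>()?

16

port at 0 (size 2, align 2) → ends 2
pad 2 to align 4 for payload_len
payload_len at 4 (size 4, align 4) → ends 8
magic at 8 (size 2, align 2) → ends 10
pad 6 to align 8 for flags
flags at 16 (size 8, align 8) → ends 24
version at 24 (size 4, align 4) → ends 28
src at 28 (size 2, align 2) → ends 30
pad 2 to align 4 for window
window at 32 (size 4, align 4) → ends 36
ack at 36 (size 13, align 1) → ends 49
tail pad 7 to reach multiple of 8
total 56 bytes, alignment 8
— Point2 —
flags at 0 (size 8, align 8) → ends 8
payload_len at 8 (size 4, align 4) → ends 12
version at 12 (size 4, align 4) → ends 16
window at 16 (size 4, align 4) → ends 20
port at 20 (size 2, align 2) → ends 22
magic at 22 (size 2, align 2) → ends 24
src at 24 (size 2, align 2) → ends 26
ack at 26 (size 13, align 1) → ends 39
tail pad 1 to reach multiple of 8
total 40 bytes, alignment 8
56 − 40 = 16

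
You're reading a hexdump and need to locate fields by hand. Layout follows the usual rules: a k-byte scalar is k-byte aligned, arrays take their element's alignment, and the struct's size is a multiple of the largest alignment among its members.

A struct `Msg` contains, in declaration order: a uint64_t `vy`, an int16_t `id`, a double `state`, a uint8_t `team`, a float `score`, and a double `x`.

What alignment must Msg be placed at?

8

member alignments: vy=8, id=2, state=8, team=1, score=4, x=8
max = 8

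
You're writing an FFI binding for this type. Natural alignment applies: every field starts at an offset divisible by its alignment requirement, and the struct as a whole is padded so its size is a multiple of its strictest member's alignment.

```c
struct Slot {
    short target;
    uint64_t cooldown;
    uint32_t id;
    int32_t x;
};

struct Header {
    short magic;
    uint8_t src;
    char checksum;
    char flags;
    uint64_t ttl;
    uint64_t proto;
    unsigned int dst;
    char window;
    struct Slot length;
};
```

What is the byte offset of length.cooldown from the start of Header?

40

Slot: target at 0 (size 2, align 2) → ends 2; pad 6 to align 8 for cooldown; cooldown at 8 (size 8, align 8) → ends 16; id at 16 (size 4, align 4) → ends 20; x at 20 (size 4, align 4) → ends 24; total 24 bytes, alignment 8
magic at 0 (size 2, align 2) → ends 2
src at 2 (size 1, align 1) → ends 3
checksum at 3 (size 1, align 1) → ends 4
flags at 4 (size 1, align 1) → ends 5
pad 3 to align 8 for ttl
ttl at 8 (size 8, align 8) → ends 16
proto at 16 (size 8, align 8) → ends 24
dst at 24 (size 4, align 4) → ends 28
window at 28 (size 1, align 1) → ends 29
pad 3 to align 8 for length
length at 32 (size 24, align 8) → ends 56
within Slot: cooldown at 8
32 + 8 = 40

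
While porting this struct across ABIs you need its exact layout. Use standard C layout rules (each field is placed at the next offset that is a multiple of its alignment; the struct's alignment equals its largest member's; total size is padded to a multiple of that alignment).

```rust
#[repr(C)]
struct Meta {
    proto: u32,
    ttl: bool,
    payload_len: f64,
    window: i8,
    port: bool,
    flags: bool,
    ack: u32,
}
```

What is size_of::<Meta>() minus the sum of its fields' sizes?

4

proto at 0 (size 4, align 4) → ends 4
ttl at 4 (size 1, align 1) → ends 5
pad 3 to align 8 for payload_len
payload_len at 8 (size 8, align 8) → ends 16
window at 16 (size 1, align 1) → ends 17
port at 17 (size 1, align 1) → ends 18
flags at 18 (size 1, align 1) → ends 19
pad 1 to align 4 for ack
ack at 20 (size 4, align 4) → ends 24
total 24 bytes, alignment 8
data bytes 20, size 24 → padding 4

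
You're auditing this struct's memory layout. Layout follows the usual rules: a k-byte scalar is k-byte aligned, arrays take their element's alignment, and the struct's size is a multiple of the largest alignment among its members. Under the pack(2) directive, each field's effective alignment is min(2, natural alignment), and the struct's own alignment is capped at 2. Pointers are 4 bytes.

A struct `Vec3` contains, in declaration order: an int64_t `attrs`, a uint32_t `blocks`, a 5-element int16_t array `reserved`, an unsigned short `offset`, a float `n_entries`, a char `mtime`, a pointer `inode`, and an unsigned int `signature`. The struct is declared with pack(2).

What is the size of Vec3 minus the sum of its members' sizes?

attrs at 0 (size 8, align 2) → ends 8
blocks at 8 (size 4, align 2) → ends 12
reserved at 12 (size 10, align 2) → ends 22
offset at 22 (size 2, align 2) → ends 24
n_entries at 24 (size 4, align 2) → ends 28
mtime at 28 (size 1, align 1) → ends 29
pad 1 to align 2 for inode
inode at 30 (size 4, align 2) → ends 34
signature at 34 (size 4, align 2) → ends 38
total 38 bytes, alignment 2
data bytes 37, size 38 → padding 1

1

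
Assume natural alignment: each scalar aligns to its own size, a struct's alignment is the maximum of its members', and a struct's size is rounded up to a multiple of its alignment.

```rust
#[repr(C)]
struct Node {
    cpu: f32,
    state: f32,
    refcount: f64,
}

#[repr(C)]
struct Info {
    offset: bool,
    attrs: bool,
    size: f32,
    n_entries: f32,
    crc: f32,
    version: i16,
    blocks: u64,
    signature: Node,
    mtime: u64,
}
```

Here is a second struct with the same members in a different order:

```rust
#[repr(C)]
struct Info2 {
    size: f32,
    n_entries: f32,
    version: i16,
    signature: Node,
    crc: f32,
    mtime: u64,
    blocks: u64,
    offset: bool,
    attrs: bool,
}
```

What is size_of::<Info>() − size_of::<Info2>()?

-8

Node: @0: cpu [4B, align 4] → 4; @4: state [4B, align 4] → 8; @8: refcount [8B, align 8] → 16; size 16, align 8
@0: offset [1B, align 1] → 1
@1: attrs [1B, align 1] → 2
+2 pad (align 4)
@4: size [4B, align 4] → 8
@8: n_entries [4B, align 4] → 12
@12: crc [4B, align 4] → 16
@16: version [2B, align 2] → 18
+6 pad (align 8)
@24: blocks [8B, align 8] → 32
@32: signature [16B, align 8] → 48
@48: mtime [8B, align 8] → 56
size 56, align 8
— Info2 —
@0: size [4B, align 4] → 4
@4: n_entries [4B, align 4] → 8
@8: version [2B, align 2] → 10
+6 pad (align 8)
@16: signature [16B, align 8] → 32
@32: crc [4B, align 4] → 36
+4 pad (align 8)
@40: mtime [8B, align 8] → 48
@48: blocks [8B, align 8] → 56
@56: offset [1B, align 1] → 57
@57: attrs [1B, align 1] → 58
+6 tail pad (align 8)
size 64, align 8
56 − 64 = -8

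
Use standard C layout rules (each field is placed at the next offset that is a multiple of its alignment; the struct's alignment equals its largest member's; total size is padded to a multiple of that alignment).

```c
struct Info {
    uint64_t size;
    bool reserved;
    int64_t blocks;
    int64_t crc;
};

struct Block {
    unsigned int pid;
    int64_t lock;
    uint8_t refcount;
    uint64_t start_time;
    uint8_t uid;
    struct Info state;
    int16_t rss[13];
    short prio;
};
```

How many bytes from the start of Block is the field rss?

Info: 0..8  size  (8B, 8-aligned); 8..9  reserved  (1B, 1-aligned); 9..16  -- padding (7B); 16..24  blocks  (8B, 8-aligned); 24..32  crc  (8B, 8-aligned); sizeof = 32, alignof = 8
0..4  pid  (4B, 4-aligned)
4..8  -- padding (4B)
8..16  lock  (8B, 8-aligned)
16..17  refcount  (1B, 1-aligned)
17..24  -- padding (7B)
24..32  start_time  (8B, 8-aligned)
32..33  uid  (1B, 1-aligned)
33..40  -- padding (7B)
40..72  state  (32B, 8-aligned)
72..98  rss  (26B, 2-aligned)

72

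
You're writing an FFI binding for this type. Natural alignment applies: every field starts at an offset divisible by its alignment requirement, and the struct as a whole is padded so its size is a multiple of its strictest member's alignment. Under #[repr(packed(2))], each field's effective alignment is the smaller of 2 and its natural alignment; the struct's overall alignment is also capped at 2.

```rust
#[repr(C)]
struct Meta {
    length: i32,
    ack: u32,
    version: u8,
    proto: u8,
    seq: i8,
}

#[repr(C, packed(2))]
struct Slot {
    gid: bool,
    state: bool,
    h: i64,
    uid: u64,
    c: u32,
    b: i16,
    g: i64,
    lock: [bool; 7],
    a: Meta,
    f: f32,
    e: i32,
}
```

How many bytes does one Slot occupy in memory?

Meta: 0..4  length  (4B, 4-aligned); 4..8  ack  (4B, 4-aligned); 8..9  version  (1B, 1-aligned); 9..10  proto  (1B, 1-aligned); 10..11  seq  (1B, 1-aligned); 11..12  -- tail padding (1B); sizeof = 12, alignof = 4
0..1  gid  (1B, 1-aligned)
1..2  state  (1B, 1-aligned)
2..10  h  (8B, 2-aligned)
10..18  uid  (8B, 2-aligned)
18..22  c  (4B, 2-aligned)
22..24  b  (2B, 2-aligned)
24..32  g  (8B, 2-aligned)
32..39  lock  (7B, 1-aligned)
39..40  -- padding (1B)
40..52  a  (12B, 2-aligned)
52..56  f  (4B, 2-aligned)
56..60  e  (4B, 2-aligned)
sizeof = 60, alignof = 2

60 bytes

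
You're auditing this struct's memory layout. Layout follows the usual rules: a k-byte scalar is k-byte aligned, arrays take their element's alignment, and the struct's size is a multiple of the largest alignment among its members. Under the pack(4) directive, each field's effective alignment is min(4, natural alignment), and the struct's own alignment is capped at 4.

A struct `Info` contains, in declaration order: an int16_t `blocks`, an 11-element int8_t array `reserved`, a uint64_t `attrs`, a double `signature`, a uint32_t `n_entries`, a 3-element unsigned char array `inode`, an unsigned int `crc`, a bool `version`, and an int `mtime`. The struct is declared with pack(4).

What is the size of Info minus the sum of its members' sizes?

7

blocks at 0 (size 2, align 2) → ends 2
reserved at 2 (size 11, align 1) → ends 13
pad 3 to align 4 for attrs
attrs at 16 (size 8, align 4) → ends 24
signature at 24 (size 8, align 4) → ends 32
n_entries at 32 (size 4, align 4) → ends 36
inode at 36 (size 3, align 1) → ends 39
pad 1 to align 4 for crc
crc at 40 (size 4, align 4) → ends 44
version at 44 (size 1, align 1) → ends 45
pad 3 to align 4 for mtime
mtime at 48 (size 4, align 4) → ends 52
total 52 bytes, alignment 4
data bytes 45, size 52 → padding 7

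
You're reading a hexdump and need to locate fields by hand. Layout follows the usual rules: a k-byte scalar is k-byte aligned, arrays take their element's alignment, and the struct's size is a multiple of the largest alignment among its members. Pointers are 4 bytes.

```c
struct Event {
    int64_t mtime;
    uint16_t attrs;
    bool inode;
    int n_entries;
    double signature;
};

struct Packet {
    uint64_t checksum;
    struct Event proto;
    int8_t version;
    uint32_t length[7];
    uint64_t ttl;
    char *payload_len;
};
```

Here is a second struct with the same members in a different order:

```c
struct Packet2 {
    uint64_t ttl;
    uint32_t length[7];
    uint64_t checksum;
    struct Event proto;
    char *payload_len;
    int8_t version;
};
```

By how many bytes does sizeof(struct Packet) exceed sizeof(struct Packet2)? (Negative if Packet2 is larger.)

Event: 0..8  mtime  (8B, 8-aligned); 8..10  attrs  (2B, 2-aligned); 10..11  inode  (1B, 1-aligned); 11..12  -- padding (1B); 12..16  n_entries  (4B, 4-aligned); 16..24  signature  (8B, 8-aligned); sizeof = 24, alignof = 8
0..8  checksum  (8B, 8-aligned)
8..32  proto  (24B, 8-aligned)
32..33  version  (1B, 1-aligned)
33..36  -- padding (3B)
36..64  length  (28B, 4-aligned)
64..72  ttl  (8B, 8-aligned)
72..76  payload_len  (4B, 4-aligned)
76..80  -- tail padding (4B)
sizeof = 80, alignof = 8
— Packet2 —
0..8  ttl  (8B, 8-aligned)
8..36  length  (28B, 4-aligned)
36..40  -- padding (4B)
40..48  checksum  (8B, 8-aligned)
48..72  proto  (24B, 8-aligned)
72..76  payload_len  (4B, 4-aligned)
76..77  version  (1B, 1-aligned)
77..80  -- tail padding (3B)
sizeof = 80, alignof = 8
80 − 80 = 0

0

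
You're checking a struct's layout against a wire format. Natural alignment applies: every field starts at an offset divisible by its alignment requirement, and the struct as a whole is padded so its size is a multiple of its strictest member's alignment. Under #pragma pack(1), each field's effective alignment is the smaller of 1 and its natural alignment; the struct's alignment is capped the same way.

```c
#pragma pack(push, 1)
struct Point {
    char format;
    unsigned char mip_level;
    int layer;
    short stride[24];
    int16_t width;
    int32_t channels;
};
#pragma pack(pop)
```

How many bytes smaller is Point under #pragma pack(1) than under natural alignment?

natural layout:
  0..1  format  (1B, 1-aligned)
  1..2  mip_level  (1B, 1-aligned)
  2..4  -- padding (2B)
  4..8  layer  (4B, 4-aligned)
  8..56  stride  (48B, 2-aligned)
  56..58  width  (2B, 2-aligned)
  58..60  -- padding (2B)
  60..64  channels  (4B, 4-aligned)
  sizeof = 64, alignof = 4
packed(1) layout:
  0..1  format  (1B, 1-aligned)
  1..2  mip_level  (1B, 1-aligned)
  2..6  layer  (4B, 1-aligned)
  6..54  stride  (48B, 1-aligned)
  54..56  width  (2B, 1-aligned)
  56..60  channels  (4B, 1-aligned)
  sizeof = 60, alignof = 1
64 − 60 = 4

4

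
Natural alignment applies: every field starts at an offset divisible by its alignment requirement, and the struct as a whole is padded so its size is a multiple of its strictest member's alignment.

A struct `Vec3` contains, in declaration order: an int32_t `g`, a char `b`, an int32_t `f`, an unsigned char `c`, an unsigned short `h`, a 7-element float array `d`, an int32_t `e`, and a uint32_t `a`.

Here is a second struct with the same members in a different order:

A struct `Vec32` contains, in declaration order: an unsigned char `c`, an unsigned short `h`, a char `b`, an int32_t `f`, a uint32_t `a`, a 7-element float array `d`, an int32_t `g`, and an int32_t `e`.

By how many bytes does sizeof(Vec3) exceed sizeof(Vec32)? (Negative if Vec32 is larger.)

g at 0 (size 4, align 4) → ends 4
b at 4 (size 1, align 1) → ends 5
pad 3 to align 4 for f
f at 8 (size 4, align 4) → ends 12
c at 12 (size 1, align 1) → ends 13
pad 1 to align 2 for h
h at 14 (size 2, align 2) → ends 16
d at 16 (size 28, align 4) → ends 44
e at 44 (size 4, align 4) → ends 48
a at 48 (size 4, align 4) → ends 52
total 52 bytes, alignment 4
— Vec32 —
c at 0 (size 1, align 1) → ends 1
pad 1 to align 2 for h
h at 2 (size 2, align 2) → ends 4
b at 4 (size 1, align 1) → ends 5
pad 3 to align 4 for f
f at 8 (size 4, align 4) → ends 12
a at 12 (size 4, align 4) → ends 16
d at 16 (size 28, align 4) → ends 44
g at 44 (size 4, align 4) → ends 48
e at 48 (size 4, align 4) → ends 52
total 52 bytes, alignment 4
52 − 52 = 0

0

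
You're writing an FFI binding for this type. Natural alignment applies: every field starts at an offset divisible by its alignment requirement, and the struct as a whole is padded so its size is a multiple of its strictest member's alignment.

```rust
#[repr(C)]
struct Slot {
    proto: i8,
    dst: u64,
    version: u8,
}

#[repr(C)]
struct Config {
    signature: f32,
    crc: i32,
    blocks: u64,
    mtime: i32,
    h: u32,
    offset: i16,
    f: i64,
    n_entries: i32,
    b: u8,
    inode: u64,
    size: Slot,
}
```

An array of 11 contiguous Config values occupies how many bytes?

Slot: @0: proto [1B, align 1] → 1; +7 pad (align 8); @8: dst [8B, align 8] → 16; @16: version [1B, align 1] → 17; +7 tail pad (align 8); size 24, align 8
@0: signature [4B, align 4] → 4
@4: crc [4B, align 4] → 8
@8: blocks [8B, align 8] → 16
@16: mtime [4B, align 4] → 20
@20: h [4B, align 4] → 24
@24: offset [2B, align 2] → 26
+6 pad (align 8)
@32: f [8B, align 8] → 40
@40: n_entries [4B, align 4] → 44
@44: b [1B, align 1] → 45
+3 pad (align 8)
@48: inode [8B, align 8] → 56
@56: size [24B, align 8] → 80
size 80, align 8
array of 11: 11 × 80 = 880

880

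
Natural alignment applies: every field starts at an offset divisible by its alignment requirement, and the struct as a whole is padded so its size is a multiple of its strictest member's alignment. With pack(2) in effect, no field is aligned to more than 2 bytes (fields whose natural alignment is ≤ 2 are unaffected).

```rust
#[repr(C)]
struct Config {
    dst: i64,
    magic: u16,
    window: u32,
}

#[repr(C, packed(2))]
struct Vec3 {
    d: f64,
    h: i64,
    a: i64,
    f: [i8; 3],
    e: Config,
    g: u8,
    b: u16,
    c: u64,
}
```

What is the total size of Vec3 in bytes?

Config: @0: dst [8B, align 8] → 8; @8: magic [2B, align 2] → 10; +2 pad (align 4); @12: window [4B, align 4] → 16; size 16, align 8
@0: d [8B, align 2] → 8
@8: h [8B, align 2] → 16
@16: a [8B, align 2] → 24
@24: f [3B, align 1] → 27
+1 pad (align 2)
@28: e [16B, align 2] → 44
@44: g [1B, align 1] → 45
+1 pad (align 2)
@46: b [2B, align 2] → 48
@48: c [8B, align 2] → 56
size 56, align 2

56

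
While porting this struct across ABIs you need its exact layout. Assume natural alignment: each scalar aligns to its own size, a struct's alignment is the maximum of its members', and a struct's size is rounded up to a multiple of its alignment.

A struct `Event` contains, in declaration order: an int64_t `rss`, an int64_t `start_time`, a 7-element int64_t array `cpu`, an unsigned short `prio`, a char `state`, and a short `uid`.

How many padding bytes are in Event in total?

3

@0: rss [8B, align 8] → 8
@8: start_time [8B, align 8] → 16
@16: cpu [56B, align 8] → 72
@72: prio [2B, align 2] → 74
@74: state [1B, align 1] → 75
+1 pad (align 2)
@76: uid [2B, align 2] → 78
+2 tail pad (align 8)
size 80, align 8
data bytes 77, size 80 → padding 3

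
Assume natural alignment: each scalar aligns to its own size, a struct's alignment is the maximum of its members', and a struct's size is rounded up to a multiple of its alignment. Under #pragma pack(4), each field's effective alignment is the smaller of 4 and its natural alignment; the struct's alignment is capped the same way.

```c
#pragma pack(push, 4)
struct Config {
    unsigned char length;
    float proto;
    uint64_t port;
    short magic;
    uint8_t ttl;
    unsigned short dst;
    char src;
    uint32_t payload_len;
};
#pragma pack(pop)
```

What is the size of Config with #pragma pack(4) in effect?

28

@0: length [1B, align 1] → 1
+3 pad (align 4)
@4: proto [4B, align 4] → 8
@8: port [8B, align 4] → 16
@16: magic [2B, align 2] → 18
@18: ttl [1B, align 1] → 19
+1 pad (align 2)
@20: dst [2B, align 2] → 22
@22: src [1B, align 1] → 23
+1 pad (align 4)
@24: payload_len [4B, align 4] → 28
size 28, align 4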